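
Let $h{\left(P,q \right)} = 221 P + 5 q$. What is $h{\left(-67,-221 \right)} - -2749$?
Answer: $-13163$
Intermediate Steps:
$h{\left(P,q \right)} = 5 q + 221 P$
$h{\left(-67,-221 \right)} - -2749 = \left(5 \left(-221\right) + 221 \left(-67\right)\right) - -2749 = \left(-1105 - 14807\right) + 2749 = -15912 + 2749 = -13163$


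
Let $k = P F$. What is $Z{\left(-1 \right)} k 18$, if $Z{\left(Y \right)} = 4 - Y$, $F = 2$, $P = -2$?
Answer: $-360$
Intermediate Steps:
$k = -4$ ($k = \left(-2\right) 2 = -4$)
$Z{\left(-1 \right)} k 18 = \left(4 - -1\right) \left(-4\right) 18 = \left(4 + 1\right) \left(-4\right) 18 = 5 \left(-4\right) 18 = \left(-20\right) 18 = -360$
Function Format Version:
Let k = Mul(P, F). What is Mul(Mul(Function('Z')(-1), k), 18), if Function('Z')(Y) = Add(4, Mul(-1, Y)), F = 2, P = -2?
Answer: -360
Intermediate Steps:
k = -4 (k = Mul(-2, 2) = -4)
Mul(Mul(Function('Z')(-1), k), 18) = Mul(Mul(Add(4, Mul(-1, -1)), -4), 18) = Mul(Mul(Add(4, 1), -4), 18) = Mul(Mul(5, -4), 18) = Mul(-20, 18) = -360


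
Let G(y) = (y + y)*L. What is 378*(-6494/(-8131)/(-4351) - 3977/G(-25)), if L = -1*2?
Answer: -26592088289193/1768899050 ≈ -15033.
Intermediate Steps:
L = -2
G(y) = -4*y (G(y) = (y + y)*(-2) = (2*y)*(-2) = -4*y)
378*(-6494/(-8131)/(-4351) - 3977/G(-25)) = 378*(-6494/(-8131)/(-4351) - 3977/((-4*(-25)))) = 378*(-6494*(-1/8131)*(-1/4351) - 3977/100) = 378*((6494/8131)*(-1/4351) - 3977*1/100) = 378*(-6494/35377981 - 3977/100) = 378*(-140698879837/3537798100) = -26592088289193/1768899050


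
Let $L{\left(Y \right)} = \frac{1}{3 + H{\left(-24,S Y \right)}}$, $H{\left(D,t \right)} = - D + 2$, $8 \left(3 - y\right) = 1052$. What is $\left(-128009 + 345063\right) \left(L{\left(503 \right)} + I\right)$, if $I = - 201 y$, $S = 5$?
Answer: $\frac{162579414985}{29} \approx 5.6062 \cdot 10^{9}$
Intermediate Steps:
$y = - \frac{257}{2}$ ($y = 3 - \frac{263}{2} = - \frac{257}{2} \approx -128.5$)
$I = \frac{51657}{2}$ ($I = \left(-201\right) \left(- \frac{257}{2}\right) = \frac{51657}{2} \approx 25829.0$)
$H{\left(D,t \right)} = 2 - D$
$L{\left(Y \right)} = \frac{1}{29}$ ($L{\left(Y \right)} = \frac{1}{3 + \left(2 - -24\right)} = \frac{1}{3 + \left(2 + 24\right)} = \frac{1}{3 + 26} = \frac{1}{29}$)
$\left(-128009 + 345063\right) \left(L{\left(503 \right)} + I\right) = \left(-128009 + 345063\right) \left(\frac{1}{29} + \frac{51657}{2}\right) = 217054 \cdot \frac{1498055}{58} = \frac{162579414985}{29}$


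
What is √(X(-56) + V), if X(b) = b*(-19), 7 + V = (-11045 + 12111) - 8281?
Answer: I*√6158 ≈ 78.473*I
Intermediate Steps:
V = -7222 (V = -7 + ((-11045 + 12111) - 8281) = -7 + (1066 - 8281) = -7 - 7215 = -7222)
X(b) = -19*b
√(X(-56) + V) = √(-19*(-56) - 7222) = √(1064 - 7222) = √(-6158) = I*√6158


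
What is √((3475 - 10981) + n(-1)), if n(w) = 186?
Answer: 2*I*√1830 ≈ 85.557*I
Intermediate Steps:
√((3475 - 10981) + n(-1)) = √((3475 - 10981) + 186) = √(-7506 + 186) = √(-7320) = 2*I*√1830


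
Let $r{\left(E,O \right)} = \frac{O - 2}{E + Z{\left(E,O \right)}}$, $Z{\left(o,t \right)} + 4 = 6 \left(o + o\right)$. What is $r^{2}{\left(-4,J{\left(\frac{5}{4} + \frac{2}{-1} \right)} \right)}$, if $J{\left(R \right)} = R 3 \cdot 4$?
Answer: $\frac{121}{3136} \approx 0.038584$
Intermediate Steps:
$Z{\left(o,t \right)} = -4 + 12 o$ ($Z{\left(o,t \right)} = -4 + 6 \left(o + o\right) = -4 + 6 \cdot 2 o = -4 + 12 o$)
$J{\left(R \right)} = 12 R$ ($J{\left(R \right)} = 3 R 4 = 12 R$)
$r{\left(E,O \right)} = \frac{-2 + O}{-4 + 13 E}$ ($r{\left(E,O \right)} = \frac{O - 2}{E + \left(-4 + 12 E\right)} = \frac{-2 + O}{-4 + 13 E}$)
$r^{2}{\left(-4,J{\left(\frac{5}{4} + \frac{2}{-1} \right)} \right)} = \left(\frac{-2 + 12 \left(\frac{5}{4} + \frac{2}{-1}\right)}{-4 + 13 \left(-4\right)}\right)^{2} = \left(\frac{-2 + 12 \left(5 \cdot \frac{1}{4} + 2 \left(-1\right)\right)}{-4 - 52}\right)^{2} = \left(\frac{-2 + 12 \left(\frac{5}{4} - 2\right)}{-56}\right)^{2} = \left(- \frac{-2 + 12 \left(- \frac{3}{4}\right)}{56}\right)^{2} = \left(- \frac{-2 - 9}{56}\right)^{2} = \left(\left(- \frac{1}{56}\right) \left(-11\right)\right)^{2} = \left(\frac{11}{56}\right)^{2} = \frac{121}{3136}$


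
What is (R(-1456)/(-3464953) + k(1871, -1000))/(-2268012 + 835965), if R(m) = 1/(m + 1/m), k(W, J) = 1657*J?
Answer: 12171463786611375544/10519075558977346167 ≈ 1.1571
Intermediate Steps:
(R(-1456)/(-3464953) + k(1871, -1000))/(-2268012 + 835965) = (-1456/(1 + (-1456)²)/(-3464953) + 1657*(-1000))/(-2268012 + 835965) = (-1456/(1 + 2119936)*(-1/3464953) - 1657000)/(-1432047) = (-1456/2119937*(-1/3464953) - 1657000)*(-1/1432047) = (1456/7345482067961 - 1657000)*(-1/1432047) = -12171463786611375544/7345482067961*(-1/1432047) = 12171463786611375544/10519075558977346167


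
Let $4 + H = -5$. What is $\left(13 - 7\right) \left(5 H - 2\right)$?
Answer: $-282$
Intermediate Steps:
$H = -9$ ($H = -4 - 5 = -9$)
$\left(13 - 7\right) \left(5 H - 2\right) = \left(13 - 7\right) \left(5 \left(-9\right) - 2\right) = 6 \left(-45 - 2\right) = 6 \left(-47\right) = -282$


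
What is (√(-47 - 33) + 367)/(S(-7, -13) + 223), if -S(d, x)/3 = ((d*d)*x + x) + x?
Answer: 367/2212 + I*√5/553 ≈ 0.16591 + 0.0040435*I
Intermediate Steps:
S(d, x) = -6*x - 3*x*d² (S(d, x) = -3*(((d*d)*x + x) + x) = -3*((d²*x + x) + x) = -3*((x*d² + x) + x) = -3*((x + x*d²) + x) = -3*(2*x + x*d²) = -6*x - 3*x*d²)
(√(-47 - 33) + 367)/(S(-7, -13) + 223) = (√(-47 - 33) + 367)/(-3*(-13)*(2 + (-7)²) + 223) = (√(-80) + 367)/(-3*(-13)*(2 + 49) + 223) = (4*I*√5 + 367)/(-3*(-13)*51 + 223) = (367 + 4*I*√5)/(1989 + 223) = (367 + 4*I*√5)/2212 = (367 + 4*I*√5)*(1/2212) = 367/2212 + I*√5/553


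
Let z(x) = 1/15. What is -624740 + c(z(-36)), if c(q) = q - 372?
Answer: -9376679/15 ≈ -6.2511e+5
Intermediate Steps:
z(x) = 1/15
c(q) = -372 + q
-624740 + c(z(-36)) = -624740 + (-372 + 1/15) = -624740 - 5579/15 = -9376679/15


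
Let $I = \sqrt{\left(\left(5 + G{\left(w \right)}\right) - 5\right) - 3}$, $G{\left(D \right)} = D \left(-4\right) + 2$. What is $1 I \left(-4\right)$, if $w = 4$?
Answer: $- 4 i \sqrt{17} \approx - 16.492 i$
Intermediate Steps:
$G{\left(D \right)} = 2 - 4 D$ ($G{\left(D \right)} = - 4 D + 2 = 2 - 4 D$)
$I = i \sqrt{17}$ ($I = \sqrt{\left(\left(5 + \left(2 - 16\right)\right) - 5\right) - 3} = \sqrt{\left(\left(5 - 14\right) - 5\right) - 3} = \sqrt{\left(-9 - 5\right) - 3} = \sqrt{-14 - 3} = \sqrt{-17} = i \sqrt{17} \approx 4.1231 i$)
$1 I \left(-4\right) = 1 i \sqrt{17} \left(-4\right) = i \sqrt{17} \left(-4\right) = - 4 i \sqrt{17}$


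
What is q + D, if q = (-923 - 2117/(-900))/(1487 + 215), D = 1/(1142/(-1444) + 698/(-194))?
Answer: -24130366333/31388113800 ≈ -0.76877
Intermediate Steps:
D = -70034/307365 (D = 1/(1142*(-1/1444) + 698*(-1/194)) = 1/(-571/722 - 349/97) = 1/(-307365/70034) = -70034/307365 ≈ -0.22785)
q = -828583/1531800 (q = (-923 - 2117*(-1/900))/1702 = (-923 + 2117/900)*(1/1702) = -828583/900*1/1702 = -828583/1531800 ≈ -0.54092)
q + D = -828583/1531800 - 70034/307365 = -24130366333/31388113800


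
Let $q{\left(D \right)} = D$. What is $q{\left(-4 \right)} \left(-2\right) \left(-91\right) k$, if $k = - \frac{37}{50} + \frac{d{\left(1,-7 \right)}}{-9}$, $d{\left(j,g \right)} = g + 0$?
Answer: $- \frac{6188}{225} \approx -27.502$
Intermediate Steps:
$d{\left(j,g \right)} = g$
$k = \frac{17}{450}$ ($k = - \frac{37}{50} - \frac{7}{-9} = \left(-37\right) \frac{1}{50} - - \frac{7}{9} = - \frac{37}{50} + \frac{7}{9} = \frac{17}{450} \approx 0.037778$)
$q{\left(-4 \right)} \left(-2\right) \left(-91\right) k = \left(-4\right) \left(-2\right) \left(-91\right) \frac{17}{450} = 8 \left(-91\right) \frac{17}{450} = \left(-728\right) \frac{17}{450} = - \frac{6188}{225}$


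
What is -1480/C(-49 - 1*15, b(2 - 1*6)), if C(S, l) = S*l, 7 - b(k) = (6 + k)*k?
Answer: 37/24 ≈ 1.5417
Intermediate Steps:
b(k) = 7 - k*(6 + k) (b(k) = 7 - (6 + k)*k = 7 - k*(6 + k))
-1480/C(-49 - 1*15, b(2 - 1*6)) = -1480*1/((-49 - 1*15)*(7 - (2 - 1*6)**2 - 6*(2 - 1*6))) = -1480*1/((-49 - 15)*(7 - (2 - 6)**2 - 6*(2 - 6))) = -1480*(-1/(64*(7 - 1*(-4)**2 - 6*(-4)))) = -1480*(-1/(64*(7 - 1*16 + 24))) = -1480*(-1/(64*(7 - 16 + 24))) = -1480/((-64*15)) = -1480/(-960) = -1480*(-1/960) = 37/24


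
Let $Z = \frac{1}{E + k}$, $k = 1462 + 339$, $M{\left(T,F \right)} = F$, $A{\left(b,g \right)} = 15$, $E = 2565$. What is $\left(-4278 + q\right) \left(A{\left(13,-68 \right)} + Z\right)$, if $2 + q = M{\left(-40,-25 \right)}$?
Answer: $- \frac{281938755}{4366} \approx -64576.0$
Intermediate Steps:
$k = 1801$
$q = -27$ ($q = -2 - 25 = -27$)
$Z = \frac{1}{4366}$ ($Z = \frac{1}{2565 + 1801} = \frac{1}{4366} \approx 0.00022904$)
$\left(-4278 + q\right) \left(A{\left(13,-68 \right)} + Z\right) = \left(-4278 - 27\right) \left(15 + \frac{1}{4366}\right) = \left(-4305\right) \frac{65491}{4366} = - \frac{281938755}{4366}$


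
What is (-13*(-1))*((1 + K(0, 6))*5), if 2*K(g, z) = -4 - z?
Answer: -260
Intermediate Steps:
K(g, z) = -2 - z/2 (K(g, z) = (-4 - z)/2 = -2 - z/2)
(-13*(-1))*((1 + K(0, 6))*5) = (-13*(-1))*((1 + (-2 - 1/2*6))*5) = 13*((1 + (-2 - 3))*5) = 13*((1 - 5)*5) = 13*(-4*5) = 13*(-20) = -260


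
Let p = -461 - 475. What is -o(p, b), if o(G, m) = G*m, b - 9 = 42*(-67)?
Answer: -2625480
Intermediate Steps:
b = -2805 (b = 9 + 42*(-67) = 9 - 2814 = -2805)
p = -936
-o(p, b) = -(-936)*(-2805) = -1*2625480 = -2625480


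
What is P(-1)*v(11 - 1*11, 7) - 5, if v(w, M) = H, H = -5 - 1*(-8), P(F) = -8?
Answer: -29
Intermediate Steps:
H = 3 (H = -5 + 8 = 3)
v(w, M) = 3
P(-1)*v(11 - 1*11, 7) - 5 = -8*3 - 5 = -24 - 5 = -29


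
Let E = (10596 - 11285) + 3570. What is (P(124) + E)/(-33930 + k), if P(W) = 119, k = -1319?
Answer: -3000/35249 ≈ -0.085109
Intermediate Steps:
E = 2881 (E = -689 + 3570 = 2881)
(P(124) + E)/(-33930 + k) = (119 + 2881)/(-33930 - 1319) = 3000/(-35249) = 3000*(-1/35249) = -3000/35249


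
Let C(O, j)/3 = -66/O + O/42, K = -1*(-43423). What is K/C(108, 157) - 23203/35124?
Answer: 64052225843/8675628 ≈ 7383.0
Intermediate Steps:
K = 43423
C(O, j) = -198/O + O/14 (C(O, j) = 3*(-66/O + O/42) = -198/O + O/14)
K/C(108, 157) - 23203/35124 = 43423/(-198/108 + (1/14)*108) - 23203/35124 = 43423/(-198*1/108 + 54/7) - 23203*1/35124 = 43423/(-11/6 + 54/7) - 23203/35124 = 43423/(247/42) - 23203/35124 = 43423*(42/247) - 23203/35124 = 1823766/247 - 23203/35124 = 64052225843/8675628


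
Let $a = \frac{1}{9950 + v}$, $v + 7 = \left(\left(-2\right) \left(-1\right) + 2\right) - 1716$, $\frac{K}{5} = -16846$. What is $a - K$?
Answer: $\frac{693297131}{8231} \approx 84230.0$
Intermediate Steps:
$K = -84230$ ($K = 5 \left(-16846\right) = -84230$)
$v = -1719$ ($v = -7 + \left(\left(\left(-2\right) \left(-1\right) + 2\right) - 1716\right) = -7 + \left(\left(2 + 2\right) - 1716\right) = -7 + \left(4 - 1716\right) = -7 - 1712 = -1719$)
$a = \frac{1}{8231}$ ($a = \frac{1}{9950 - 1719} = \frac{1}{8231} \approx 0.00012149$)
$a - K = \frac{1}{8231} - -84230 = \frac{1}{8231} + 84230 = \frac{693297131}{8231}$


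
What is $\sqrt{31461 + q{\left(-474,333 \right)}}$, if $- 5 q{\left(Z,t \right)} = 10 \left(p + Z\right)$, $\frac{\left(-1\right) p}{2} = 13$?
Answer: $\sqrt{32461} \approx 180.17$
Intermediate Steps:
$p = -26$ ($p = \left(-2\right) 13 = -26$)
$q{\left(Z,t \right)} = 52 - 2 Z$ ($q{\left(Z,t \right)} = - \frac{10 \left(-26 + Z\right)}{5} = - \frac{-260 + 10 Z}{5} = 52 - 2 Z$)
$\sqrt{31461 + q{\left(-474,333 \right)}} = \sqrt{31461 + \left(52 - -948\right)} = \sqrt{31461 + \left(52 + 948\right)} = \sqrt{31461 + 1000} = \sqrt{32461}$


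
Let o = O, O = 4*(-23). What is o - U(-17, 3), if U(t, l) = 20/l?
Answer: -296/3 ≈ -98.667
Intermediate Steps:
O = -92
o = -92
o - U(-17, 3) = -92 - 20/3 = -296/3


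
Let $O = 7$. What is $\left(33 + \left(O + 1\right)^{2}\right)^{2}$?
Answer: $9409$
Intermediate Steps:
$\left(33 + \left(O + 1\right)^{2}\right)^{2} = \left(33 + \left(7 + 1\right)^{2}\right)^{2} = \left(33 + 8^{2}\right)^{2} = \left(33 + 64\right)^{2} = 97^{2} = 9409$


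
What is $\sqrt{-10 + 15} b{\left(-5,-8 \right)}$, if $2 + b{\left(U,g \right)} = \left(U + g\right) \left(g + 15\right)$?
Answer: $- 93 \sqrt{5} \approx -207.95$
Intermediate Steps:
$b{\left(U,g \right)} = -2 + \left(15 + g\right) \left(U + g\right)$ ($b{\left(U,g \right)} = -2 + \left(U + g\right) \left(g + 15\right) = -2 + \left(U + g\right) \left(15 + g\right) = -2 + \left(15 + g\right) \left(U + g\right)$)
$\sqrt{-10 + 15} b{\left(-5,-8 \right)} = \sqrt{-10 + 15} \left(-2 + \left(-8\right)^{2} + 15 \left(-5\right) + 15 \left(-8\right) - -40\right) = \sqrt{5} \left(-2 + 64 - 75 - 120 + 40\right) = \sqrt{5} \left(-93\right) = - 93 \sqrt{5}$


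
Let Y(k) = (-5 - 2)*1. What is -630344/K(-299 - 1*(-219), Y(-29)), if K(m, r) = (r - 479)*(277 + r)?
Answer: 157586/32805 ≈ 4.8037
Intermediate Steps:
Y(k) = -7 (Y(k) = -7*1 = -7)
K(m, r) = (-479 + r)*(277 + r)
-630344/K(-299 - 1*(-219), Y(-29)) = -630344/(-132683 + (-7)² - 202*(-7)) = -630344/(-132683 + 49 + 1414) = -630344/(-131220) = -630344*(-1/131220) = 157586/32805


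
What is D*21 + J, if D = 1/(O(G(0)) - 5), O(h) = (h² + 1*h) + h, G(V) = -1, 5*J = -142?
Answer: -319/10 ≈ -31.900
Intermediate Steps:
J = -142/5 (J = (⅕)*(-142) = -142/5 ≈ -28.400)
O(h) = h² + 2*h (O(h) = (h² + h) + h = (h + h²) + h = h² + 2*h)
D = -⅙ (D = 1/(-(2 - 1) - 5) = 1/(-1*1 - 5) = 1/(-1 - 5) = 1/(-6) = -⅙ ≈ -0.16667)
D*21 + J = -⅙*21 - 142/5 = -7/2 - 142/5 = -319/10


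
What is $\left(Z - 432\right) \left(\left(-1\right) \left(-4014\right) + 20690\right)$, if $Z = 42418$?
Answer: $1037222144$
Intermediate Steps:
$\left(Z - 432\right) \left(\left(-1\right) \left(-4014\right) + 20690\right) = \left(42418 - 432\right) \left(\left(-1\right) \left(-4014\right) + 20690\right) = 41986 \left(4014 + 20690\right) = 41986 \cdot 24704 = 1037222144$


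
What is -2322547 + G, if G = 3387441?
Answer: 1064894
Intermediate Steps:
-2322547 + G = -2322547 + 3387441 = 1064894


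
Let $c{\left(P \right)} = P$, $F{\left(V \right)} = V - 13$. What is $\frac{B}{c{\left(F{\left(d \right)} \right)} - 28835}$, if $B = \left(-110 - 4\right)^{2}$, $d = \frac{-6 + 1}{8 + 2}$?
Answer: $- \frac{25992}{57697} \approx -0.45049$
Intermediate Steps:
$d = - \frac{1}{2}$ ($d = - \frac{5}{10} = \left(-5\right) \frac{1}{10} = - \frac{1}{2} \approx -0.5$)
$F{\left(V \right)} = -13 + V$
$B = 12996$ ($B = \left(-114\right)^{2} = 12996$)
$\frac{B}{c{\left(F{\left(d \right)} \right)} - 28835} = \frac{12996}{\left(-13 - \frac{1}{2}\right) - 28835} = \frac{12996}{- \frac{27}{2} - 28835} = \frac{12996}{- \frac{57697}{2}} = 12996 \left(- \frac{2}{57697}\right) = - \frac{25992}{57697}$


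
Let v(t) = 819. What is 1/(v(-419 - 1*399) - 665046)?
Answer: -1/664227 ≈ -1.5055e-6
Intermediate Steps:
1/(v(-419 - 1*399) - 665046) = 1/(819 - 665046) = 1/(-664227) = -1/664227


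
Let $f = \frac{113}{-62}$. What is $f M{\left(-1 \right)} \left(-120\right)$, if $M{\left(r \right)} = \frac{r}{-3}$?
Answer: $\frac{2260}{31} \approx 72.903$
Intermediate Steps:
$f = - \frac{113}{62}$ ($f = 113 \left(- \frac{1}{62}\right) = - \frac{113}{62} \approx -1.8226$)
$M{\left(r \right)} = - \frac{r}{3}$ ($M{\left(r \right)} = r \left(- \frac{1}{3}\right) = - \frac{r}{3}$)
$f M{\left(-1 \right)} \left(-120\right) = - \frac{113 \left(\left(- \frac{1}{3}\right) \left(-1\right)\right)}{62} \left(-120\right) = \left(- \frac{113}{62}\right) \frac{1}{3} \left(-120\right) = \left(- \frac{113}{186}\right) \left(-120\right) = \frac{2260}{31}$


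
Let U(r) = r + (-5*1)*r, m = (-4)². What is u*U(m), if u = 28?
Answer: -1792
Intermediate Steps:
m = 16
U(r) = -4*r (U(r) = r - 5*r = -4*r)
u*U(m) = 28*(-4*16) = 28*(-64) = -1792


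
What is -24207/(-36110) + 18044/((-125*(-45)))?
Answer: 157546643/40623750 ≈ 3.8782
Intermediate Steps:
-24207/(-36110) + 18044/((-125*(-45))) = -24207*(-1/36110) + 18044/5625 = 24207/36110 + 18044*(1/5625) = 24207/36110 + 18044/5625 = 157546643/40623750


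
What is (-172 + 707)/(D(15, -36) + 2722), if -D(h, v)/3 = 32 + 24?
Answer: 535/2554 ≈ 0.20948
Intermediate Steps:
D(h, v) = -168 (D(h, v) = -3*(32 + 24) = -3*56 = -168)
(-172 + 707)/(D(15, -36) + 2722) = (-172 + 707)/(-168 + 2722) = 535/2554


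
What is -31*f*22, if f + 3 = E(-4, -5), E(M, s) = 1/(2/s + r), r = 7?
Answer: 5828/3 ≈ 1942.7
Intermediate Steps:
E(M, s) = 1/(7 + 2/s) (E(M, s) = 1/(2/s + 7) = 1/(7 + 2/s))
f = -94/33 (f = -3 - 5/(2 + 7*(-5)) = -3 - 5/(2 - 35) = -3 - 5/(-33) = -3 - 5*(-1/33) = -3 + 5/33 = -94/33 ≈ -2.8485)
-31*f*22 = -31*(-94/33)*22 = (2914/33)*22 = 5828/3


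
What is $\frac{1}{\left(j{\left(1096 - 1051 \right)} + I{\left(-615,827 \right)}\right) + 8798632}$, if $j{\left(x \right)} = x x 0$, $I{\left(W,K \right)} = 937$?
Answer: $\frac{1}{8799569} \approx 1.1364 \cdot 10^{-7}$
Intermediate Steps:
$j{\left(x \right)} = 0$ ($j{\left(x \right)} = x^{2} \cdot 0 = 0$)
$\frac{1}{\left(j{\left(1096 - 1051 \right)} + I{\left(-615,827 \right)}\right) + 8798632} = \frac{1}{\left(0 + 937\right) + 8798632} = \frac{1}{937 + 8798632} = \frac{1}{8799569}$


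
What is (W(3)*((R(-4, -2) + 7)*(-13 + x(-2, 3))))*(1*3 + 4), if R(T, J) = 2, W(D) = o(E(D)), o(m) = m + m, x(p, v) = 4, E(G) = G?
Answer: -3402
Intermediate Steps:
o(m) = 2*m
W(D) = 2*D
(W(3)*((R(-4, -2) + 7)*(-13 + x(-2, 3))))*(1*3 + 4) = ((2*3)*((2 + 7)*(-13 + 4)))*(1*3 + 4) = (6*(9*(-9)))*(3 + 4) = (6*(-81))*7 = -486*7 = -3402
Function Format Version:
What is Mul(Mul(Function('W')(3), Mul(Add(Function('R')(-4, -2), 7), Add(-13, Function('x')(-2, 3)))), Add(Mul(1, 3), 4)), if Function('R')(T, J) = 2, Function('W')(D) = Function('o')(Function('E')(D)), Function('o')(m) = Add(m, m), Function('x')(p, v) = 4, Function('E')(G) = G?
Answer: -3402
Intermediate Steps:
Function('o')(m) = Mul(2, m)
Function('W')(D) = Mul(2, D)
Mul(Mul(Function('W')(3), Mul(Add(Function('R')(-4, -2), 7), Add(-13, Function('x')(-2, 3)))), Add(Mul(1, 3), 4)) = Mul(Mul(Mul(2, 3), Mul(Add(2, 7), Add(-13, 4))), Add(Mul(1, 3), 4)) = Mul(Mul(6, Mul(9, -9)), Add(3, 4)) = Mul(Mul(6, -81), 7) = Mul(-486, 7) = -3402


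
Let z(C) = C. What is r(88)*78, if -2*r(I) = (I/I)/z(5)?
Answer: -39/5 ≈ -7.8000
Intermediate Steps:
r(I) = -⅒ (r(I) = -I/I/(2*5) = -1/(2*5) = -½*⅕ = -⅒)
r(88)*78 = -⅒*78 = -39/5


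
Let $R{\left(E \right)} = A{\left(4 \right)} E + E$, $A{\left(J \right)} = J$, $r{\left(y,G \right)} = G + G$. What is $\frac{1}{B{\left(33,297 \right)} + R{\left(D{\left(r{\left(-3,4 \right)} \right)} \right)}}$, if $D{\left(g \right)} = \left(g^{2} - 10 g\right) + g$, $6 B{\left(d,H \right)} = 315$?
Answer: $\frac{2}{25} \approx 0.08$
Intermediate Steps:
$r{\left(y,G \right)} = 2 G$
$B{\left(d,H \right)} = \frac{105}{2}$ ($B{\left(d,H \right)} = \frac{1}{6} \cdot 315 = \frac{105}{2}$)
$D{\left(g \right)} = g^{2} - 9 g$
$R{\left(E \right)} = 5 E$ ($R{\left(E \right)} = 4 E + E = 5 E$)
$\frac{1}{B{\left(33,297 \right)} + R{\left(D{\left(r{\left(-3,4 \right)} \right)} \right)}} = \frac{1}{\frac{105}{2} + 5 \cdot 2 \cdot 4 \left(-9 + 2 \cdot 4\right)} = \frac{1}{\frac{105}{2} + 5 \cdot 8 \left(-9 + 8\right)} = \frac{1}{\frac{105}{2} + 5 \cdot 8 \left(-1\right)} = \frac{1}{\frac{105}{2} + 5 \left(-8\right)} = \frac{1}{\frac{105}{2} - 40} = \frac{1}{\frac{25}{2}} = \frac{2}{25}$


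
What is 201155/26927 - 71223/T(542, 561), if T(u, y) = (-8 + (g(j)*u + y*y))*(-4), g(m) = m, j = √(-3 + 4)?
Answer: 85192766607/11318495180 ≈ 7.5269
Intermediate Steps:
j = 1 (j = √1 = 1)
T(u, y) = 32 - 4*u - 4*y² (T(u, y) = (-8 + (1*u + y*y))*(-4) = (-8 + (u + y²))*(-4) = (-8 + u + y²)*(-4) = 32 - 4*u - 4*y²)
201155/26927 - 71223/T(542, 561) = 201155/26927 - 71223/(32 - 4*542 - 4*561²) = 201155*(1/26927) - 71223/(32 - 2168 - 4*314721) = 201155/26927 - 71223/(32 - 2168 - 1258884) = 201155/26927 - 71223/(-1261020) = 201155/26927 - 71223*(-1/1261020) = 201155/26927 + 23741/420340 = 85192766607/11318495180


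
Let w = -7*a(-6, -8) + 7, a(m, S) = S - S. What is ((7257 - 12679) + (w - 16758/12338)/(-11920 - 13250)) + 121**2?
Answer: 715734241033/77636865 ≈ 9219.0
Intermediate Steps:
a(m, S) = 0
w = 7 (w = -7*0 + 7 = 0 + 7 = 7)
((7257 - 12679) + (w - 16758/12338)/(-11920 - 13250)) + 121**2 = ((7257 - 12679) + (7 - 16758/12338)/(-11920 - 13250)) + 121**2 = (-5422 + (7 - 16758*1/12338)/(-25170)) + 14641 = (-5422 + (7 - 8379/6169)*(-1/25170)) + 14641 = (-5422 + (34804/6169)*(-1/25170)) + 14641 = (-5422 - 17402/77636865) + 14641 = -420947099432/77636865 + 14641 = 715734241033/77636865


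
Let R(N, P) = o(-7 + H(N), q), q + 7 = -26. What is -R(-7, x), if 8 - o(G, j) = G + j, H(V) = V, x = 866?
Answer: -55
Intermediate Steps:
q = -33 (q = -7 - 26 = -33)
o(G, j) = 8 - G - j (o(G, j) = 8 - (G + j) = 8 + (-G - j) = 8 - G - j)
R(N, P) = 48 - N (R(N, P) = 8 - (-7 + N) - 1*(-33) = 8 + (7 - N) + 33 = 48 - N)
-R(-7, x) = -(48 - 1*(-7)) = -(48 + 7) = -1*55 = -55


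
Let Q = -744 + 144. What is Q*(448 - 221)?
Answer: -136200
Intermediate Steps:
Q = -600
Q*(448 - 221) = -600*(448 - 221) = -600*227 = -136200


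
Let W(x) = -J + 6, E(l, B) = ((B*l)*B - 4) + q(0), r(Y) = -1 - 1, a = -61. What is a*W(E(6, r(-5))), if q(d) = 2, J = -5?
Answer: -671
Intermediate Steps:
r(Y) = -2
E(l, B) = -2 + l*B² (E(l, B) = ((B*l)*B - 4) + 2 = (l*B² - 4) + 2 = (-4 + l*B²) + 2 = -2 + l*B²)
W(x) = 11 (W(x) = -1*(-5) + 6 = 5 + 6 = 11)
a*W(E(6, r(-5))) = -61*11 = -671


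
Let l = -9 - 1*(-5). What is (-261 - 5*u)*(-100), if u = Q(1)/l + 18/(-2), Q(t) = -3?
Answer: 21975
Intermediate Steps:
l = -4 (l = -9 + 5 = -4)
u = -33/4 (u = -3/(-4) + 18/(-2) = -3*(-¼) + 18*(-½) = ¾ - 9 = -33/4 ≈ -8.2500)
(-261 - 5*u)*(-100) = (-261 - 5*(-33/4))*(-100) = (-261 + 165/4)*(-100) = -879/4*(-100) = 21975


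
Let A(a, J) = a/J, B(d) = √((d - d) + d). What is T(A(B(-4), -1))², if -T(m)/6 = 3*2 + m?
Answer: 1152 - 864*I ≈ 1152.0 - 864.0*I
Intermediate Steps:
B(d) = √d (B(d) = √(0 + d) = √d)
T(m) = -36 - 6*m (T(m) = -6*(3*2 + m) = -6*(6 + m) = -36 - 6*m)
T(A(B(-4), -1))² = (-36 - 6*√(-4)/(-1))² = (-36 - 6*2*I*(-1))² = (-36 - (-12)*I)² = (-36 + 12*I)²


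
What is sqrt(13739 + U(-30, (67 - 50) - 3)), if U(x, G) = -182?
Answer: sqrt(13557) ≈ 116.43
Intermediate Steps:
sqrt(13739 + U(-30, (67 - 50) - 3)) = sqrt(13739 - 182) = sqrt(13557)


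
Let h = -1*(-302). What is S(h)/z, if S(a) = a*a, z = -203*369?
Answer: -91204/74907 ≈ -1.2176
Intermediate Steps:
z = -74907
h = 302
S(a) = a²
S(h)/z = 302²/(-74907) = 91204*(-1/74907) = -91204/74907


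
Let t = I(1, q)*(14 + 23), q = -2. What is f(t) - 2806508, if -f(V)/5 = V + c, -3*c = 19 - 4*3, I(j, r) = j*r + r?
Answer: -8417269/3 ≈ -2.8058e+6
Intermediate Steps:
I(j, r) = r + j*r
t = -148 (t = (-2*(1 + 1))*(14 + 23) = -2*2*37 = -4*37 = -148)
c = -7/3 (c = -(19 - 4*3)/3 = -(19 - 12)/3 = -⅓*7 = -7/3 ≈ -2.3333)
f(V) = 35/3 - 5*V (f(V) = -5*(V - 7/3) = -5*(-7/3 + V) = 35/3 - 5*V)
f(t) - 2806508 = (35/3 - 5*(-148)) - 2806508 = (35/3 + 740) - 2806508 = 2255/3 - 2806508 = -8417269/3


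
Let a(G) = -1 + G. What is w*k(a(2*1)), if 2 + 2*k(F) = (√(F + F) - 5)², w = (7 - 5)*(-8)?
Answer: -200 + 80*√2 ≈ -86.863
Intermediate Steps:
w = -16 (w = 2*(-8) = -16)
k(F) = -1 + (-5 + √2*√F)²/2 (k(F) = -1 + (√(F + F) - 5)²/2 = -1 + (√(2*F) - 5)²/2 = -1 + (√2*√F - 5)²/2 = -1 + (-5 + √2*√F)²/2)
w*k(a(2*1)) = -16*(-1 + (-5 + √2*√(-1 + 2*1))²/2) = -16*(-1 + (-5 + √2*√(-1 + 2))²/2) = -16*(-1 + (-5 + √2*√1)²/2) = -16*(-1 + (-5 + √2*1)²/2) = -16*(-1 + (-5 + √2)²/2) = 16 - 8*(-5 + √2)²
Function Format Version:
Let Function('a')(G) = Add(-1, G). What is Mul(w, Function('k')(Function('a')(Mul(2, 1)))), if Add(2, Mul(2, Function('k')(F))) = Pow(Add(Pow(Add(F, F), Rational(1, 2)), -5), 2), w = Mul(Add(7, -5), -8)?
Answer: Add(-200, Mul(80, Pow(2, Rational(1, 2)))) ≈ -86.863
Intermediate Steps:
w = -16 (w = Mul(2, -8) = -16)
Function('k')(F) = Add(-1, Mul(Rational(1, 2), Pow(Add(-5, Mul(Pow(2, Rational(1, 2)), Pow(F, Rational(1, 2)))), 2))) (Function('k')(F) = Add(-1, Mul(Rational(1, 2), Pow(Add(Pow(Add(F, F), Rational(1, 2)), -5), 2))) = Add(-1, Mul(Rational(1, 2), Pow(Add(Pow(Mul(2, F), Rational(1, 2)), -5), 2))) = Add(-1, Mul(Rational(1, 2), Pow(Add(Mul(Pow(2, Rational(1, 2)), Pow(F, Rational(1, 2))), -5), 2))) = Add(-1, Mul(Rational(1, 2), Pow(Add(-5, Mul(Pow(2, Rational(1, 2)), Pow(F, Rational(1, 2)))), 2))))
Mul(w, Function('k')(Function('a')(Mul(2, 1)))) = Mul(-16, Add(-1, Mul(Rational(1, 2), Pow(Add(-5, Mul(Pow(2, Rational(1, 2)), Pow(Add(-1, Mul(2, 1)), Rational(1, 2)))), 2)))) = Mul(-16, Add(-1, Mul(Rational(1, 2), Pow(Add(-5, Mul(Pow(2, Rational(1, 2)), Pow(Add(-1, 2), Rational(1, 2)))), 2)))) = Mul(-16, Add(-1, Mul(Rational(1, 2), Pow(Add(-5, Mul(Pow(2, Rational(1, 2)), Pow(1, Rational(1, 2)))), 2)))) = Mul(-16, Add(-1, Mul(Rational(1, 2), Pow(Add(-5, Mul(Pow(2, Rational(1, 2)), 1)), 2)))) = Mul(-16, Add(-1, Mul(Rational(1, 2), Pow(Add(-5, Pow(2, Rational(1, 2))), 2)))) = Add(16, Mul(-8, Pow(Add(-5, Pow(2, Rational(1, 2))), 2)))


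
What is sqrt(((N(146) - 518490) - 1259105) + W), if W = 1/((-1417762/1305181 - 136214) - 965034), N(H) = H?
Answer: I*sqrt(16320266206889203040376764414)/95821958910 ≈ 1333.2*I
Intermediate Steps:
W = -1305181/1437329383650 (W = 1/((-1417762*1/1305181 - 136214) - 965034) = 1/((-1417762/1305181 - 136214) - 965034) = 1/(-177785342496/1305181 - 965034) = 1/(-1437329383650/1305181) = -1305181/1437329383650 ≈ -9.0806e-7)
sqrt(((N(146) - 518490) - 1259105) + W) = sqrt(((146 - 518490) - 1259105) - 1305181/1437329383650) = sqrt((-518344 - 1259105) - 1305181/1437329383650) = sqrt(-1777449 - 1305181/1437329383650) = sqrt(-2554779675640614031/1437329383650) = I*sqrt(16320266206889203040376764414)/95821958910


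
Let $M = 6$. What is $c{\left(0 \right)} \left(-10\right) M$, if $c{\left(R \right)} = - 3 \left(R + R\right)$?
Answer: $0$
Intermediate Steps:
$c{\left(R \right)} = - 6 R$ ($c{\left(R \right)} = - 3 \cdot 2 R = - 6 R$)
$c{\left(0 \right)} \left(-10\right) M = \left(-6\right) 0 \left(-10\right) 6 = 0 \left(-10\right) 6 = 0 \cdot 6 = 0$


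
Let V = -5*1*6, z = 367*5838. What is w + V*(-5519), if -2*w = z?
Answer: -905703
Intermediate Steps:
z = 2142546
w = -1071273 (w = -½*2142546 = -1071273)
V = -30 (V = -5*6 = -30)
w + V*(-5519) = -1071273 - 30*(-5519) = -1071273 + 165570 = -905703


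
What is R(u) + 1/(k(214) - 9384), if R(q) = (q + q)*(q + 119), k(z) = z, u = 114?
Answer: 487147079/9170 ≈ 53124.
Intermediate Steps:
R(q) = 2*q*(119 + q) (R(q) = (2*q)*(119 + q) = 2*q*(119 + q))
R(u) + 1/(k(214) - 9384) = 2*114*(119 + 114) + 1/(214 - 9384) = 2*114*233 + 1/(-9170) = 53124 - 1/9170 = 487147079/9170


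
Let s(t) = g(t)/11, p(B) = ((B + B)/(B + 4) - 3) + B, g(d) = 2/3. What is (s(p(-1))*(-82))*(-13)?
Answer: 2132/33 ≈ 64.606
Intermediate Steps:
g(d) = ⅔ (g(d) = 2*(⅓) = ⅔)
p(B) = -3 + B + 2*B/(4 + B) (p(B) = ((2*B)/(4 + B) - 3) + B = (2*B/(4 + B) - 3) + B = (-3 + 2*B/(4 + B)) + B = -3 + B + 2*B/(4 + B))
s(t) = 2/33 (s(t) = (⅔)/11 = (⅔)*(1/11) = 2/33)
(s(p(-1))*(-82))*(-13) = ((2/33)*(-82))*(-13) = -164/33*(-13) = 2132/33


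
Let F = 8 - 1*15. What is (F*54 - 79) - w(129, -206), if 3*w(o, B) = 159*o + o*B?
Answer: 1564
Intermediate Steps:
F = -7 (F = 8 - 15 = -7)
w(o, B) = 53*o + B*o/3 (w(o, B) = (159*o + o*B)/3 = (159*o + B*o)/3 = 53*o + B*o/3)
(F*54 - 79) - w(129, -206) = (-7*54 - 79) - 129*(159 - 206)/3 = (-378 - 79) - 129*(-47)/3 = -457 - 1*(-2021) = -457 + 2021 = 1564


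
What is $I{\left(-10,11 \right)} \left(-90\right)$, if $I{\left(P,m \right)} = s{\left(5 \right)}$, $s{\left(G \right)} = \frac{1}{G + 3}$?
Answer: $- \frac{45}{4} \approx -11.25$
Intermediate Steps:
$s{\left(G \right)} = \frac{1}{3 + G}$
$I{\left(P,m \right)} = \frac{1}{8}$ ($I{\left(P,m \right)} = \frac{1}{3 + 5} = \frac{1}{8}$)
$I{\left(-10,11 \right)} \left(-90\right) = \frac{1}{8} \left(-90\right) = - \frac{45}{4}$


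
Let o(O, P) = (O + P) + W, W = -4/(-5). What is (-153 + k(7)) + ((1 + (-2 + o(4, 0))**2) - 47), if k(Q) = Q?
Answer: -4604/25 ≈ -184.16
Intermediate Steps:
W = 4/5 (W = -4*(-1/5) = 4/5 ≈ 0.80000)
o(O, P) = 4/5 + O + P (o(O, P) = (O + P) + 4/5 = 4/5 + O + P)
(-153 + k(7)) + ((1 + (-2 + o(4, 0))**2) - 47) = (-153 + 7) + ((1 + (-2 + (4/5 + 4 + 0))**2) - 47) = -146 + ((1 + (-2 + 24/5)**2) - 47) = -146 + ((1 + (14/5)**2) - 47) = -146 + ((1 + 196/25) - 47) = -146 + (221/25 - 47) = -146 - 954/25 = -4604/25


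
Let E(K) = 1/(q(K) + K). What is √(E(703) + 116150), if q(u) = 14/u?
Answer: √28370378156062119/494223 ≈ 340.81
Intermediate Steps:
E(K) = 1/(K + 14/K) (E(K) = 1/(14/K + K) = 1/(K + 14/K))
√(E(703) + 116150) = √(703/(14 + 703²) + 116150) = √(703/(14 + 494209) + 116150) = √(703/494223 + 116150) = √(57404002153/494223) = √28370378156062119/494223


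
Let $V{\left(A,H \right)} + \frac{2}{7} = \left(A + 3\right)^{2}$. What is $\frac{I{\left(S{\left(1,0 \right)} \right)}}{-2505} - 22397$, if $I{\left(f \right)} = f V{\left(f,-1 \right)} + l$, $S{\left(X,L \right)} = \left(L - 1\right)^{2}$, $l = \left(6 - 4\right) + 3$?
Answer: $- \frac{78546308}{3507} \approx -22397.0$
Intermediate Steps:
$l = 5$ ($l = 2 + 3 = 5$)
$V{\left(A,H \right)} = - \frac{2}{7} + \left(3 + A\right)^{2}$ ($V{\left(A,H \right)} = - \frac{2}{7} + \left(A + 3\right)^{2} = - \frac{2}{7} + \left(3 + A\right)^{2}$)
$S{\left(X,L \right)} = \left(-1 + L\right)^{2}$
$I{\left(f \right)} = 5 + f \left(- \frac{2}{7} + \left(3 + f\right)^{2}\right)$ ($I{\left(f \right)} = f \left(- \frac{2}{7} + \left(3 + f\right)^{2}\right) + 5 = 5 + f \left(- \frac{2}{7} + \left(3 + f\right)^{2}\right)$)
$\frac{I{\left(S{\left(1,0 \right)} \right)}}{-2505} - 22397 = \frac{5 + \frac{\left(-1 + 0\right)^{2} \left(-2 + 7 \left(3 + \left(-1 + 0\right)^{2}\right)^{2}\right)}{7}}{-2505} - 22397 = \left(5 + \frac{\left(-1\right)^{2} \left(-2 + 7 \left(3 + \left(-1\right)^{2}\right)^{2}\right)}{7}\right) \left(- \frac{1}{2505}\right) - 22397 = \left(5 + \frac{1}{7} \cdot 1 \left(-2 + 7 \left(3 + 1\right)^{2}\right)\right) \left(- \frac{1}{2505}\right) - 22397 = \left(5 + \frac{1}{7} \cdot 1 \left(-2 + 7 \cdot 4^{2}\right)\right) \left(- \frac{1}{2505}\right) - 22397 = \left(5 + \frac{1}{7} \cdot 1 \left(-2 + 7 \cdot 16\right)\right) \left(- \frac{1}{2505}\right) - 22397 = \left(5 + \frac{1}{7} \cdot 1 \left(-2 + 112\right)\right) \left(- \frac{1}{2505}\right) - 22397 = \left(5 + \frac{1}{7} \cdot 1 \cdot 110\right) \left(- \frac{1}{2505}\right) - 22397 = \left(5 + \frac{110}{7}\right) \left(- \frac{1}{2505}\right) - 22397 = \frac{145}{7} \left(- \frac{1}{2505}\right) - 22397 = - \frac{29}{3507} - 22397 = - \frac{78546308}{3507}$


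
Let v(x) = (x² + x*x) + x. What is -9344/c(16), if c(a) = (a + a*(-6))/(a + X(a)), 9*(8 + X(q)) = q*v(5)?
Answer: 555968/45 ≈ 12355.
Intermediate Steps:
v(x) = x + 2*x² (v(x) = (x² + x²) + x = 2*x² + x = x + 2*x²)
X(q) = -8 + 55*q/9 (X(q) = -8 + (q*(5*(1 + 2*5)))/9 = -8 + (q*(5*(1 + 10)))/9 = -8 + (q*(5*11))/9 = -8 + (q*55)/9 = -8 + (55*q)/9 = -8 + 55*q/9)
c(a) = -5*a/(-8 + 64*a/9) (c(a) = (a + a*(-6))/(a + (-8 + 55*a/9)) = (a - 6*a)/(-8 + 64*a/9) = (-5*a)/(-8 + 64*a/9) = -5*a/(-8 + 64*a/9))
-9344/c(16) = -9344/((-45*16/(-72 + 64*16))) = -9344/((-45*16/(-72 + 1024))) = -9344/((-45*16/952)) = -9344/((-45*16*1/952)) = -9344/(-90/119) = -9344*(-119/90) = 555968/45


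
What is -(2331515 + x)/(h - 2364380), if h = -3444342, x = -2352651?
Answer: -10568/2904361 ≈ -0.0036387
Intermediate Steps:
-(2331515 + x)/(h - 2364380) = -(2331515 - 2352651)/(-3444342 - 2364380) = -(-21136)/(-5808722) = -(-21136)*(-1)/5808722 = -1*10568/2904361 = -10568/2904361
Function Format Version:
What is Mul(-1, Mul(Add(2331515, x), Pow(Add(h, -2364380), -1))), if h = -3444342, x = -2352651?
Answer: Rational(-10568, 2904361) ≈ -0.0036387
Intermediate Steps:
Mul(-1, Mul(Add(2331515, x), Pow(Add(h, -2364380), -1))) = Mul(-1, Mul(Add(2331515, -2352651), Pow(Add(-3444342, -2364380), -1))) = Mul(-1, Mul(-21136, Pow(-5808722, -1))) = Mul(-1, Mul(-21136, Rational(-1, 5808722))) = Mul(-1, Rational(10568, 2904361)) = Rational(-10568, 2904361)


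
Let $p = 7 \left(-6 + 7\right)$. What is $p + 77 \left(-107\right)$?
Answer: $-8232$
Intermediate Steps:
$p = 7$ ($p = 7 \cdot 1 = 7$)
$p + 77 \left(-107\right) = 7 + 77 \left(-107\right) = 7 - 8239 = -8232$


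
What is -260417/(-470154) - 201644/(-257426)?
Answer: 80920919909/60514931802 ≈ 1.3372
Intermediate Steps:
-260417/(-470154) - 201644/(-257426) = -260417*(-1/470154) - 201644*(-1/257426) = 260417/470154 + 100822/128713 = 80920919909/60514931802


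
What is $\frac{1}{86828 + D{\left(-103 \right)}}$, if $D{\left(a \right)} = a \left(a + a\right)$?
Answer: $\frac{1}{108046} \approx 9.2553 \cdot 10^{-6}$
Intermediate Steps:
$D{\left(a \right)} = 2 a^{2}$ ($D{\left(a \right)} = a 2 a = 2 a^{2}$)
$\frac{1}{86828 + D{\left(-103 \right)}} = \frac{1}{86828 + 2 \left(-103\right)^{2}} = \frac{1}{86828 + 2 \cdot 10609} = \frac{1}{86828 + 21218} = \frac{1}{108046}$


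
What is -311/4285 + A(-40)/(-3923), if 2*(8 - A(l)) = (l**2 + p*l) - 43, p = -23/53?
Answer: 224585387/1781865830 ≈ 0.12604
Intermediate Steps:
p = -23/53 (p = -23*1/53 = -23/53 ≈ -0.43396)
A(l) = 59/2 - l**2/2 + 23*l/106 (A(l) = 8 - ((l**2 - 23*l/53) - 43)/2 = 8 - (-43 + l**2 - 23*l/53)/2 = 8 + (43/2 - l**2/2 + 23*l/106) = 59/2 - l**2/2 + 23*l/106)
-311/4285 + A(-40)/(-3923) = -311/4285 + (59/2 - 1/2*(-40)**2 + (23/106)*(-40))/(-3923) = -311*1/4285 + (59/2 - 1/2*1600 - 460/53)*(-1/3923) = -311/4285 + (59/2 - 800 - 460/53)*(-1/3923) = -311/4285 - 82593/106*(-1/3923) = -311/4285 + 82593/415838 = 224585387/1781865830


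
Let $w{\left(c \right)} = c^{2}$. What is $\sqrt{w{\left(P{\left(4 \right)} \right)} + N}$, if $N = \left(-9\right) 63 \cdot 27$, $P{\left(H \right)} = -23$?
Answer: $2 i \sqrt{3695} \approx 121.57 i$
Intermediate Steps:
$N = -15309$ ($N = \left(-567\right) 27 = -15309$)
$\sqrt{w{\left(P{\left(4 \right)} \right)} + N} = \sqrt{\left(-23\right)^{2} - 15309} = \sqrt{529 - 15309} = \sqrt{-14780} = 2 i \sqrt{3695}$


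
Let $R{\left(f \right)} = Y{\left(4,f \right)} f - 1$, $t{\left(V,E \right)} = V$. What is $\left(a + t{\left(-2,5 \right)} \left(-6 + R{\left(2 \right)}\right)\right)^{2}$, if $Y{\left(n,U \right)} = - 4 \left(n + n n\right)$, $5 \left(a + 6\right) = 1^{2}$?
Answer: $\frac{2692881}{25} \approx 1.0772 \cdot 10^{5}$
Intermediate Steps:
$a = - \frac{29}{5}$ ($a = -6 + \frac{1^{2}}{5} = -6 + \frac{1}{5} \cdot 1 = -6 + \frac{1}{5} = - \frac{29}{5} \approx -5.8$)
$Y{\left(n,U \right)} = - 4 n - 4 n^{2}$ ($Y{\left(n,U \right)} = - 4 \left(n + n^{2}\right) = - 4 n - 4 n^{2}$)
$R{\left(f \right)} = -1 - 80 f$ ($R{\left(f \right)} = \left(-4\right) 4 \left(1 + 4\right) f - 1 = \left(-4\right) 4 \cdot 5 f - 1 = - 80 f - 1 = -1 - 80 f$)
$\left(a + t{\left(-2,5 \right)} \left(-6 + R{\left(2 \right)}\right)\right)^{2} = \left(- \frac{29}{5} - 2 \left(-6 - 161\right)\right)^{2} = \left(- \frac{29}{5} - -334\right)^{2} = \left(- \frac{29}{5} + 334\right)^{2} = \left(\frac{1641}{5}\right)^{2} = \frac{2692881}{25}$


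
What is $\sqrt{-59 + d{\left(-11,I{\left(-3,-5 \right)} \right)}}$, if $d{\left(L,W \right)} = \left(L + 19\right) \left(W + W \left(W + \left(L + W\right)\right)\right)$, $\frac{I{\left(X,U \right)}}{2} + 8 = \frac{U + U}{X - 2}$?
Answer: $\sqrt{3205} \approx 56.613$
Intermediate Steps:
$I{\left(X,U \right)} = -16 + \frac{4 U}{-2 + X}$ ($I{\left(X,U \right)} = -16 + 2 \frac{U + U}{X - 2} = -16 + 2 \frac{2 U}{-2 + X} = -16 + \frac{4 U}{-2 + X}$)
$d{\left(L,W \right)} = \left(19 + L\right) \left(W + W \left(L + 2 W\right)\right)$
$\sqrt{-59 + d{\left(-11,I{\left(-3,-5 \right)} \right)}} = \sqrt{-59 + \frac{4 \left(8 - 5 - -12\right)}{-2 - 3} \left(19 + \left(-11\right)^{2} + 20 \left(-11\right) + 38 \frac{4 \left(8 - 5 - -12\right)}{-2 - 3} + 2 \left(-11\right) \frac{4 \left(8 - 5 - -12\right)}{-2 - 3}\right)} = \sqrt{-59 + \frac{4 \left(8 - 5 + 12\right)}{-5} \left(19 + 121 - 220 + 38 \frac{4 \left(8 - 5 + 12\right)}{-5} + 2 \left(-11\right) \frac{4 \left(8 - 5 + 12\right)}{-5}\right)} = \sqrt{-59 + 4 \left(- \frac{1}{5}\right) 15 \left(19 + 121 - 220 + 38 \cdot 4 \left(- \frac{1}{5}\right) 15 + 2 \left(-11\right) 4 \left(- \frac{1}{5}\right) 15\right)} = \sqrt{-59 - 12 \left(19 + 121 - 220 + 38 \left(-12\right) + 2 \left(-11\right) \left(-12\right)\right)} = \sqrt{-59 - 12 \left(19 + 121 - 220 - 456 + 264\right)} = \sqrt{-59 - -3264} = \sqrt{-59 + 3264} = \sqrt{3205}$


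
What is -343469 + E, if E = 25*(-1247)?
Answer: -374644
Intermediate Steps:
E = -31175
-343469 + E = -343469 - 31175 = -374644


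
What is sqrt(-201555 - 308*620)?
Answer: I*sqrt(392515) ≈ 626.51*I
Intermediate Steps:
sqrt(-201555 - 308*620) = sqrt(-201555 - 190960) = sqrt(-392515) = I*sqrt(392515)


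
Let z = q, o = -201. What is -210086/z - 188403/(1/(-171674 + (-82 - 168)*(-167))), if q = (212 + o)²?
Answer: 2961846425926/121 ≈ 2.4478e+10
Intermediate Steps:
q = 121 (q = (212 - 201)² = 11² = 121)
z = 121
-210086/z - 188403/(1/(-171674 + (-82 - 168)*(-167))) = -210086/121 - 188403/(1/(-171674 + (-82 - 168)*(-167))) = -210086*1/121 - 188403/(1/(-171674 - 250*(-167))) = -210086/121 - 188403/(1/(-171674 + 41750)) = -210086/121 - 188403/(1/(-129924)) = -210086/121 - 188403/(-1/129924) = -210086/121 - 188403*(-129924) = -210086/121 + 24478071372 = 2961846425926/121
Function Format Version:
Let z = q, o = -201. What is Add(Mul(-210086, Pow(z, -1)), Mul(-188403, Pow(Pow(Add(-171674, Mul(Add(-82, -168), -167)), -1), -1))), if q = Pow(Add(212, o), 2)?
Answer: Rational(2961846425926, 121) ≈ 2.4478e+10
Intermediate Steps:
q = 121 (q = Pow(Add(212, -201), 2) = Pow(11, 2) = 121)
z = 121
Add(Mul(-210086, Pow(z, -1)), Mul(-188403, Pow(Pow(Add(-171674, Mul(Add(-82, -168), -167)), -1), -1))) = Add(Mul(-210086, Pow(121, -1)), Mul(-188403, Pow(Pow(Add(-171674, Mul(Add(-82, -168), -167)), -1), -1))) = Add(Mul(-210086, Rational(1, 121)), Mul(-188403, Pow(Pow(Add(-171674, Mul(-250, -167)), -1), -1))) = Add(Rational(-210086, 121), Mul(-188403, Pow(Pow(Add(-171674, 41750), -1), -1))) = Add(Rational(-210086, 121), Mul(-188403, Pow(Pow(-129924, -1), -1))) = Add(Rational(-210086, 121), Mul(-188403, Pow(Rational(-1, 129924), -1))) = Add(Rational(-210086, 121), Mul(-188403, -129924)) = Add(Rational(-210086, 121), 24478071372) = Rational(2961846425926, 121)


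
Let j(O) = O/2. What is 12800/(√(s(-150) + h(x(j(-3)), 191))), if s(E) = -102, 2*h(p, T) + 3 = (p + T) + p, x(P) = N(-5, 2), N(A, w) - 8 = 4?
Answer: 6400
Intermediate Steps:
j(O) = O/2 (j(O) = O*(½) = O/2)
N(A, w) = 12 (N(A, w) = 8 + 4 = 12)
x(P) = 12
h(p, T) = -3/2 + p + T/2 (h(p, T) = -3/2 + ((p + T) + p)/2 = -3/2 + ((T + p) + p)/2 = -3/2 + (T + 2*p)/2 = -3/2 + (p + T/2) = -3/2 + p + T/2)
12800/(√(s(-150) + h(x(j(-3)), 191))) = 12800/(√(-102 + (-3/2 + 12 + (½)*191))) = 12800/(√(-102 + (-3/2 + 12 + 191/2))) = 12800/(√(-102 + 106)) = 12800/(√4) = 12800/2 = 12800*(½) = 6400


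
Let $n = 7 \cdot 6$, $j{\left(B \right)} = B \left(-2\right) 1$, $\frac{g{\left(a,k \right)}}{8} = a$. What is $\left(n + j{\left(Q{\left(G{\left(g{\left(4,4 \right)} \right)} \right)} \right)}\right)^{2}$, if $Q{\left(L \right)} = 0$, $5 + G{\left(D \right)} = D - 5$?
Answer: $1764$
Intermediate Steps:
$g{\left(a,k \right)} = 8 a$
$G{\left(D \right)} = -10 + D$ ($G{\left(D \right)} = -5 + \left(D - 5\right) = -5 + \left(-5 + D\right) = -10 + D$)
$j{\left(B \right)} = - 2 B$ ($j{\left(B \right)} = - 2 B 1 = - 2 B$)
$n = 42$
$\left(n + j{\left(Q{\left(G{\left(g{\left(4,4 \right)} \right)} \right)} \right)}\right)^{2} = \left(42 - 0\right)^{2} = \left(42 + 0\right)^{2} = 42^{2} = 1764$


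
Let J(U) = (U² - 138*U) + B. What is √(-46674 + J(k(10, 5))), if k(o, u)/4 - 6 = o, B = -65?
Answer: 5*I*√2059 ≈ 226.88*I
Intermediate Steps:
k(o, u) = 24 + 4*o
J(U) = -65 + U² - 138*U (J(U) = (U² - 138*U) - 65 = -65 + U² - 138*U)
√(-46674 + J(k(10, 5))) = √(-46674 + (-65 + (24 + 4*10)² - 138*(24 + 4*10))) = √(-46674 + (-65 + (24 + 40)² - 138*(24 + 40))) = √(-46674 + (-65 + 64² - 138*64)) = √(-46674 + (-65 + 4096 - 8832)) = √(-46674 - 4801) = √(-51475) = 5*I*√2059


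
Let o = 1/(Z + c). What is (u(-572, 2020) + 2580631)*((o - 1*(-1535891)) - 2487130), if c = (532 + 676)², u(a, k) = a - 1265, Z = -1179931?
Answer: -228405885081638428/93111 ≈ -2.4530e+12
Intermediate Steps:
u(a, k) = -1265 + a
c = 1459264 (c = 1208² = 1459264)
o = 1/279333 (o = 1/(-1179931 + 1459264) = 1/279333 ≈ 3.5800e-6)
(u(-572, 2020) + 2580631)*((o - 1*(-1535891)) - 2487130) = ((-1265 - 572) + 2580631)*((1/279333 - 1*(-1535891)) - 2487130) = (-1837 + 2580631)*((1/279333 + 1535891) - 2487130) = 2578794*(429025040704/279333 - 2487130) = 2578794*(-265712443586/279333) = -228405885081638428/93111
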